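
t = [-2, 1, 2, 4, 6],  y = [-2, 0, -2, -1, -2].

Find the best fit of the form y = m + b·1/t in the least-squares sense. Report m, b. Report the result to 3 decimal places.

m = -1.734, b = 1.178

Sums needed: Σ1 = 5, Σ1/t = 17/12, Σ1/t·1/t = 229/144.
And Σy = -7, Σ1/t·y = -7/12.
det = 5·(229/144) − (17/12)² = 107/18.
m = ((-7)·(229/144) − (17/12)·(-7/12))/(107/18) = -371/214; b = (5·(-7/12) − (17/12)·(-7))/(107/18) = 126/107.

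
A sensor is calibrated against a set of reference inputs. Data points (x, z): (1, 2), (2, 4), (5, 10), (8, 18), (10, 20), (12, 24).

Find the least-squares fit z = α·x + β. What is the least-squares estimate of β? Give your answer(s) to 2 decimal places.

β = 0.12

With design matrix A, AᵀA = [[338, 38]; [38, 6]] and Aᵀz = [692, 78]ᵀ.
Eliminating β: 6·(row 1) − 38·(row 2) gives 584·α = 6·692 − 38·78 = 1188, so α = 297/146.
Then β = (78 − 38·(297/146))/6 = 17/146.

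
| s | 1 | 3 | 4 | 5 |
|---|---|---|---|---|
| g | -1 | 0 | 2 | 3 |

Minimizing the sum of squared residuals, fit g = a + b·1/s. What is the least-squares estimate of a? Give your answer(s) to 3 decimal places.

Setting ∂/∂a … = 0 gives: 4·a + (107/60)·b = 4;  (107/60)·a + (4369/3600)·b = 1/10.
det = 4·(4369/3600) − (107/60)² = 2009/1200.
a = (4·(4369/3600) − (107/60)·(1/10))/(2009/1200) = 16834/6027; b = (4·(1/10) − (107/60)·4)/(2009/1200) = -8080/2009.

a = 2.793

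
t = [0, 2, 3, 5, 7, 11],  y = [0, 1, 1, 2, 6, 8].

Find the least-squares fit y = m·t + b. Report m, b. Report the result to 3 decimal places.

m = 0.789, b = -0.681

Forming XᵀX = [[208, 28]; [28, 6]] and Xᵀy = [145, 18]ᵀ gives XᵀX·[m, b]ᵀ = Xᵀy.
det = 208·6 − 28² = 464.
m = (145·6 − 28·18)/464 = 183/232; b = (208·18 − 28·145)/464 = -79/116.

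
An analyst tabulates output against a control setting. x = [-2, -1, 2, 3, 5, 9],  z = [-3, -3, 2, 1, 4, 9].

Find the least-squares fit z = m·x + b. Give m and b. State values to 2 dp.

m = 1.11, b = -1.30

Normal-equation sums: Σx·x = 124, Σx = 16, Σ1 = 6.
Right-hand side: Σx·z = 117, Σz = 10.
Δ = 124·6 − 16² = 488.
m = (117·6 − 16·10)/488 = 271/244; b = (124·10 − 16·117)/488 = -79/61.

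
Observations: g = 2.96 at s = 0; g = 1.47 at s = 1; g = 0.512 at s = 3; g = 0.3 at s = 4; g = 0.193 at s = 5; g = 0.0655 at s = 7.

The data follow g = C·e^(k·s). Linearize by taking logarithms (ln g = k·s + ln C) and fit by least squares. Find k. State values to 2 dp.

Taking logs, ln g = k·s + ln C, so regress ln g on s.
XᵀX = [[100.0000, 20.0000]; [20.0000, 6]], rhs = [-33.7442, -4.7737]ᵀ  (here Σs = 20.0000, Σ(s)² = 100.0000, Σln g = -4.7737, Σs·ln g = -33.7442).
Δ = 100.0000·6 − (20.0000)² = 200.0000; k = (-33.7442·6 − 20.0000·-4.7737)/200.0000 = -0.53495, ln C = (100.0000·-4.7737 − 20.0000·-33.7442)/200.0000 = 0.98756.

k = -0.53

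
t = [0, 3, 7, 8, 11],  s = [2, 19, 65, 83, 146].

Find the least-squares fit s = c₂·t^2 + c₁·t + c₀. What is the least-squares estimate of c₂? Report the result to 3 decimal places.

c₂ = 0.986

The normal equations are: 21219·c₂ + 2213·c₁ + 243·c₀ = 26334;  2213·c₂ + 243·c₁ + 29·c₀ = 2782;  243·c₂ + 29·c₁ + 5·c₀ = 315.
Solving the 3×3 system (Gaussian elimination) gives c₂ = 17885/18136, c₁ = 39405/18136, c₀ = 5601/2267.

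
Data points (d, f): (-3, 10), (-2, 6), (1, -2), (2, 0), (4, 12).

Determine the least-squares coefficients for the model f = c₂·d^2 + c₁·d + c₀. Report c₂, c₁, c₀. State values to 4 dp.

Entries of XᵀX: Σd^2·d^2 = 370, Σd^2·d = 38, Σd^2 = 34, Σd·d = 34, Σd = 2, Σ1 = 5.
Moment sums: Σd^2·f = 304, Σd·f = 4, Σf = 26.
So XᵀX·[c₂, c₁, c₀]ᵀ = Xᵀf: [[370, 38, 34]; [38, 34, 2]; [34, 2, 5]]·[c₂, c₁, c₀]ᵀ = [304, 4, 26]ᵀ.
Row-reducing yields c₂ = 2737/2508, c₁ = -2495/2508, c₀ = -381/209.

c₂ = 1.0913, c₁ = -0.9948, c₀ = -1.8230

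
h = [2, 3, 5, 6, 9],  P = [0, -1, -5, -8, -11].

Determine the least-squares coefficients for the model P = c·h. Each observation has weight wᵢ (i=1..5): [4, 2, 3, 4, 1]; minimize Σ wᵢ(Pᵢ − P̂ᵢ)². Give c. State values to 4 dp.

From the data, Σwᵢ·h·h = 334.
Moment sums: Σwᵢ·h·P = -372.
So AᵀWA·[c]ᵀ = AᵀWP: [[334]]·[c]ᵀ = [-372]ᵀ.
Hence c = -372 / 334 ≈ -1.11377.

c = -1.1138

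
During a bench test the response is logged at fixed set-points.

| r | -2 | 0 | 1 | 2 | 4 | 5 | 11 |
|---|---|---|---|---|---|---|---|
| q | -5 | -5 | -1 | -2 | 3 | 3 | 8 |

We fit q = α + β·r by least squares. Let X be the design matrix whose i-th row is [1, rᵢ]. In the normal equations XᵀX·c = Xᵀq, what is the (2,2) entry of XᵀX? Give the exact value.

171

Row 2 ↔ basis r, column 2 ↔ basis r, so (XᵀX)_{2,2} = Σᵢ (r)·(r) = (-2)·(-2) + (0)·(0) + (1)·(1) + (2)·(2) + (4)·(4) + (5)·(5) + (11)·(11) = 171.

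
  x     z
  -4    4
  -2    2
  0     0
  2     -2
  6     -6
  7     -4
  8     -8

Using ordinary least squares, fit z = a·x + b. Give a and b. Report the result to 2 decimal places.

a = -0.90, b = 0.18

From the data, Σx·x = 173, Σx = 17, Σ1 = 7.
And Σx·z = -152, Σz = -14.
MᵀM·[a, b]ᵀ = Mᵀz becomes [[173, 17]; [17, 7]]·[a, b]ᵀ = [-152, -14]ᵀ.
Δ = 173·7 − 17² = 922.
a = ((-152)·7 − 17·(-14))/922 = -413/461; b = (173·(-14) − 17·(-152))/922 = 81/461.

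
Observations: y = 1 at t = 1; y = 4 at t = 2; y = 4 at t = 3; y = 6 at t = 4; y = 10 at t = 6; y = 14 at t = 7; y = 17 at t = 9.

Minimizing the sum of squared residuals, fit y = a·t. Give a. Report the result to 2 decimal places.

a = 1.82

Forming MᵀM = [[196]] and Mᵀy = [356]ᵀ gives MᵀM·[a]ᵀ = Mᵀy.
a = 356/196 = 1.81633.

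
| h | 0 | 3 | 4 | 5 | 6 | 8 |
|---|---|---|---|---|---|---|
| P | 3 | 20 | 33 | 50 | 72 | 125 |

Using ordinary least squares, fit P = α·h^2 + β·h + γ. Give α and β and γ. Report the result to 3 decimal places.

α = 1.929, β = -0.168, γ = 2.990

Normal-equation sums: Σh^2·h^2 = 6354, Σh^2·h = 944, Σh^2 = 150, Σh·h = 150, Σh = 26, Σ1 = 6.
Moment sums: Σh^2·P = 12550, Σh·P = 1874, ΣP = 303.
Row-reducing yields α = 4457/2310, β = -129/770, γ = 6907/2310.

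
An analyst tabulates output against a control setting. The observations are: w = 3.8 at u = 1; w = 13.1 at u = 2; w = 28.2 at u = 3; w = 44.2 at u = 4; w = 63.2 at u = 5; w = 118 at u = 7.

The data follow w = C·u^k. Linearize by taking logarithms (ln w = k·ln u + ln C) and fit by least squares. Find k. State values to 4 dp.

Let Y = ln w. Fitting Y = k·ln u + ln C by least squares:
XᵀX = [[9.9861, 6.7334]; [6.7334, 6]], rhs = [26.6606, 19.9526]ᵀ  (here Σln u = 6.7334, Σ(ln u)² = 9.9861, Σln w = 19.9526, Σln u·ln w = 26.6606).
Solving (det = 14.5777): k = 1.75711, ln C = 1.35355.

k = 1.7571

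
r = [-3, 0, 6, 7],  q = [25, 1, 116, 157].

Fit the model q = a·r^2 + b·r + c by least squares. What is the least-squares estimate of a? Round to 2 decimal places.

a = 3.03

With design matrix M, MᵀM = [[3778, 532, 94]; [532, 94, 10]; [94, 10, 4]] and Mᵀq = [12094, 1720, 299]ᵀ.
Inverting the 3×3 Gram matrix, [a, b, c]ᵀ = [20275/6684, 6935/6684, 1943/2228]ᵀ.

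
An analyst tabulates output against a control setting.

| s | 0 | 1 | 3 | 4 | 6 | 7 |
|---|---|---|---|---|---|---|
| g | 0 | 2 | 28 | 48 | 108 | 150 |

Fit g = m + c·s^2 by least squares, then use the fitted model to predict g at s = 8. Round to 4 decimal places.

Sums needed: Σ1 = 6, Σs^2 = 111, Σs^2·s^2 = 4035.
For Aᵀg: Σg = 336, Σs^2·g = 12260.
AᵀA·[m, c]ᵀ = Aᵀg becomes [[6, 111]; [111, 4035]]·[m, c]ᵀ = [336, 12260]ᵀ.
det = 6·4035 − 111² = 11889.
m = (336·4035 − 111·12260)/11889 = -1700/3963; c = (6·12260 − 111·336)/11889 = 12088/3963.
At s = 8: ĝ = (-1700/3963)·(1) + (12088/3963)·(64) = 771932/3963.

ĝ = 194.7848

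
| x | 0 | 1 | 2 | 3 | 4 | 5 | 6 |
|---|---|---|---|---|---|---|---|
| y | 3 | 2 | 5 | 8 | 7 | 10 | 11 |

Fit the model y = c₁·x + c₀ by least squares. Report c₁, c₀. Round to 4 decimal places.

c₁ = 1.5000, c₀ = 2.0714

Entries of MᵀM: Σx·x = 91, Σx = 21, Σ1 = 7.
Right-hand side: Σx·y = 180, Σy = 46.
Δ = 91·7 − 21² = 196.
c₁ = (180·7 − 21·46)/196 = 3/2; c₀ = (91·46 − 21·180)/196 = 29/14.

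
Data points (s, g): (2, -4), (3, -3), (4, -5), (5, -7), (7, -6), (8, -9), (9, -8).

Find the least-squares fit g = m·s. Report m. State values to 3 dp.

From the data, Σs·s = 248.
Moment sums: Σs·g = -258.
MᵀM·[m]ᵀ = Mᵀg becomes [[248]]·[m]ᵀ = [-258]ᵀ.
m = (-258)/248 = -1.04032.

m = -1.040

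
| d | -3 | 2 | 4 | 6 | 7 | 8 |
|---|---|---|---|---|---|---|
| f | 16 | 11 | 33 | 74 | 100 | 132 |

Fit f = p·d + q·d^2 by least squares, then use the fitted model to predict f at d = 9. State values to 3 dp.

Entries of XᵀX: Σd·d = 178, Σd·d^2 = 1116, Σd^2·d^2 = 8146.
And Σd·f = 2306, Σd^2·f = 16728.
XᵀX·[p, q]ᵀ = Xᵀf becomes [[178, 1116]; [1116, 8146]]·[p, q]ᵀ = [2306, 16728]ᵀ.
Determinant 178·8146 − 1116² = 204532.
p = (2306·8146 − 1116·16728)/204532 = 29057/51133; q = (178·16728 − 1116·2306)/204532 = 101022/51133.
At d = 9: f̂ = (29057/51133)·(9) + (101022/51133)·(81) = 8444295/51133.

f̂ = 165.144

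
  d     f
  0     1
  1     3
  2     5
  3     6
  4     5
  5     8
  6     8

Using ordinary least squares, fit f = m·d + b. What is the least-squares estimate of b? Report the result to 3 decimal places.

b = 1.821

Setting ∂/∂m … = 0 gives: 91·m + 21·b = 139;  21·m + 7·b = 36.
(Σd·d = 91, Σd = 21, Σ1 = 7, Σd·f = 139, Σf = 36.)
det = 91·7 − 21² = 196.
m = (139·7 − 21·36)/196 = 31/28; b = (91·36 − 21·139)/196 = 51/28.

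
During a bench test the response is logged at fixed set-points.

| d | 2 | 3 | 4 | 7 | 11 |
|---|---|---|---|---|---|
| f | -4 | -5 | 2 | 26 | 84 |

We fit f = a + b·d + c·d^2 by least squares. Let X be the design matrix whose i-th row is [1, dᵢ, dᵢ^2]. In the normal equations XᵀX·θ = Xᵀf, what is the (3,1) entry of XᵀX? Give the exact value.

Row 3 ↔ basis d^2, column 1 ↔ basis 1, so (XᵀX)_{3,1} = Σᵢ d^2 = (4)·(1) + (9)·(1) + (16)·(1) + (49)·(1) + (121)·(1) = 199.

199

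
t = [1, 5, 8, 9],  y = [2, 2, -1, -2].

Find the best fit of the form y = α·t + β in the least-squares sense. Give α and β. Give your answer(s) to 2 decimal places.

α = -0.51, β = 3.18

Sums needed: Σt·t = 171, Σt = 23, Σ1 = 4.
Moment sums: Σt·y = -14, Σy = 1.
MᵀM·[α, β]ᵀ = Mᵀy becomes [[171, 23]; [23, 4]]·[α, β]ᵀ = [-14, 1]ᵀ.
Eliminating β: 4·(row 1) − 23·(row 2) gives 155·α = 4·(-14) − 23·1 = -79, so α = -79/155.
Then β = (1 − 23·(-79/155))/4 = 493/155.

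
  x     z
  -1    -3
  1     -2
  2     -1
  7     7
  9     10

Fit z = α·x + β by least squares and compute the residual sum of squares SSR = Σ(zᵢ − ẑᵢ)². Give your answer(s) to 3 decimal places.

Forming MᵀM = [[136, 18]; [18, 5]] and Mᵀz = [138, 11]ᵀ gives MᵀM·[α, β]ᵀ = Mᵀz.
Eliminating β: 5·(row 1) − 18·(row 2) gives 356·α = 5·138 − 18·11 = 492, so α = 123/89.
Then β = (11 − 18·(123/89))/5 = -247/89.
Residuals: 103/89, -54/89, -88/89, 9/89, 30/89; SSR = 250/89.

SSR = 2.809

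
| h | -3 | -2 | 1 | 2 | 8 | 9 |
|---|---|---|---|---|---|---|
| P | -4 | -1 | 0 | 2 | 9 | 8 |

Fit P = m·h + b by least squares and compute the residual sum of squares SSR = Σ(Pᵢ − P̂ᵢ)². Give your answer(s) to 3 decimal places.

SSR = 4.815

From the data, Σh·h = 163, Σh = 15, Σ1 = 6.
Moment sums: Σh·P = 162, ΣP = 14.
So MᵀM·[m, b]ᵀ = MᵀP: [[163, 15]; [15, 6]]·[m, b]ᵀ = [162, 14]ᵀ.
Eliminating b: 6·(row 1) − 15·(row 2) gives 753·m = 6·162 − 15·14 = 762, so m = 254/251.
Then b = (14 − 15·(254/251))/6 = -148/753.
Residuals: -578/753, 919/753, -614/753, 130/753, 829/753, -686/753; SSR = 3626/753.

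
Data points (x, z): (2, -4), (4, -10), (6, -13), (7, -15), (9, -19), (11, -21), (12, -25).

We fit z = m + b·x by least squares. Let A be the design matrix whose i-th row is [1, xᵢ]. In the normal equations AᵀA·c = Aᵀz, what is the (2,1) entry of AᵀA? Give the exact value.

51

Row 2 ↔ basis x, column 1 ↔ basis 1, so (AᵀA)_{2,1} = Σᵢ x = (2)·(1) + (4)·(1) + (6)·(1) + (7)·(1) + (9)·(1) + (11)·(1) + (12)·(1) = 51.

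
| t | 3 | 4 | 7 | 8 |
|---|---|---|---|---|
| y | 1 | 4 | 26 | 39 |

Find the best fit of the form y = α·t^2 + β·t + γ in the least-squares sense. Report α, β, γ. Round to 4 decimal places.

α = 1.2500, β = -6.2206, γ = 8.5882

Entries of MᵀM: Σt^2·t^2 = 6834, Σt^2·t = 946, Σt^2 = 138, Σt·t = 138, Σt = 22, Σ1 = 4.
For Mᵀy: Σt^2·y = 3843, Σt·y = 513, Σy = 70.
Normal equations: [[6834, 946, 138]; [946, 138, 22]; [138, 22, 4]]·[α, β, γ]ᵀ = [3843, 513, 70]ᵀ.
Inverting the 3×3 Gram matrix, [α, β, γ]ᵀ = [5/4, -423/68, 146/17]ᵀ.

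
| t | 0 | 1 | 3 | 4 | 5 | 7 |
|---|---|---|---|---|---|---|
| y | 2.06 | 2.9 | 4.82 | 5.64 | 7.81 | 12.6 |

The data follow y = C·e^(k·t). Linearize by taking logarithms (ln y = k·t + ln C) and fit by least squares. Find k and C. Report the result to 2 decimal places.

Taking logs, ln y = k·t + ln C, so regress ln y on t.
Σt = 20.0000, Σ(t)² = 100.0000, Σln y = 9.6792, Σt·ln y = 40.7155.
Equations: 100.0000·k + 20.0000·ln C = 40.7155;  20.0000·k + 6·ln C = 9.6792.
Solving (det = 200.0000): k = 0.25355, ln C = 0.76804, so C = exp(0.76804) = 2.15554.

k = 0.25, C = 2.16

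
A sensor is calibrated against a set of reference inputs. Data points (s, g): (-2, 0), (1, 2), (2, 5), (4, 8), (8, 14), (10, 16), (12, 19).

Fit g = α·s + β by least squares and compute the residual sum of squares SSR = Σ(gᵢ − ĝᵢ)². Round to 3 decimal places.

SSR = 3.288

Sums needed: Σs·s = 333, Σs = 35, Σ1 = 7.
For Mᵀg: Σs·g = 544, Σg = 64.
Normal equations: [[333, 35]; [35, 7]]·[α, β]ᵀ = [544, 64]ᵀ.
Determinant 333·7 − 35² = 1106.
α = (544·7 − 35·64)/1106 = 112/79; β = (333·64 − 35·544)/1106 = 1136/553.
Residuals: 432/553, -814/553, 61/553, 152/553, 334/553, -128/553, -37/553; SSR = 1818/553.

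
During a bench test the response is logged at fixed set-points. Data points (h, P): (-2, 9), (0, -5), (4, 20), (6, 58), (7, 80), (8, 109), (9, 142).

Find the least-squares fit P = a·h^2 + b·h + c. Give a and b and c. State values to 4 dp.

a = 2.0416, b = -2.1596, c = -4.0433

Normal-equation sums: Σh^2·h^2 = 14626, Σh^2·h = 1856, Σh^2 = 250, Σh·h = 250, Σh = 32, Σ1 = 7.
Moment sums: Σh^2·P = 24842, Σh·P = 3120, ΣP = 413.
Normal equations: [[14626, 1856, 250]; [1856, 250, 32]; [250, 32, 7]]·[a, b, c]ᵀ = [24842, 3120, 413]ᵀ.
Row-reducing yields a = 98054/48027, b = -103720/48027, c = -9247/2287.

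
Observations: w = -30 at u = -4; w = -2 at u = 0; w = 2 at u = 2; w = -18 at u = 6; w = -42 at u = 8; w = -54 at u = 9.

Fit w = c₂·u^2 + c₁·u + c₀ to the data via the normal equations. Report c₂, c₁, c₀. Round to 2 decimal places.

AᵀA·[c₂, c₁, c₀]ᵀ = Aᵀw reads: 12225·c₂ + 1401·c₁ + 201·c₀ = -8182;  1401·c₂ + 201·c₁ + 21·c₀ = -806;  201·c₂ + 21·c₁ + 6·c₀ = -144.
(Σu^2·u^2 = 12225, Σu^2·u = 1401, Σu^2 = 201, Σu·u = 201, Σu = 21, Σ1 = 6, Σu^2·w = -8182, Σu·w = -806, Σw = -144.)
Solving the 3×3 system (Gaussian elimination) gives c₂ = -3625/3561, c₁ = 56981/17805, c₀ = -6522/5935.

c₂ = -1.02, c₁ = 3.20, c₀ = -1.10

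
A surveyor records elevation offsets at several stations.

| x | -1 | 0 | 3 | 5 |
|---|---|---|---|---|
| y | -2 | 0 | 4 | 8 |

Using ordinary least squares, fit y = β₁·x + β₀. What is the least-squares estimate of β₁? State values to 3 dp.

The normal equations are: 35·β₁ + 7·β₀ = 54;  7·β₁ + 4·β₀ = 10.
Eliminating β₀: 4·(row 1) − 7·(row 2) gives 91·β₁ = 4·54 − 7·10 = 146, so β₁ = 146/91.
Then β₀ = (10 − 7·(146/91))/4 = -4/13.

β₁ = 1.604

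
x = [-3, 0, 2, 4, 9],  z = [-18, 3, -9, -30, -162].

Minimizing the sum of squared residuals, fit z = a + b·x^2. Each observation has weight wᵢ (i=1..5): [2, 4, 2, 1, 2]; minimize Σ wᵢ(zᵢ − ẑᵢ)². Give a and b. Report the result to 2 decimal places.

a = 1.47, b = -2.02

From the data, Σwᵢ·1 = 11, Σwᵢ·x^2 = 204, Σwᵢ·x^2·x^2 = 13572.
And Σwᵢ·z = -396, Σwᵢ·x^2·z = -27120.
Determinant 11·13572 − 204² = 107676.
a = ((-396)·13572 − 204·(-27120))/107676 = 4388/2991; b = (11·(-27120) − 204·(-396))/107676 = -18128/8973.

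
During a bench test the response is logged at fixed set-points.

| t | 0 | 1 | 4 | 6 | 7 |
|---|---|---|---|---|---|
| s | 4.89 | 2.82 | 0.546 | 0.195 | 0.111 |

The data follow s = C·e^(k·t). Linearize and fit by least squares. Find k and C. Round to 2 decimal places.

Taking logs, ln s = k·t + ln C, so regress ln s on t.
AᵀA = [[102.0000, 18.0000]; [18.0000, 5]], rhs = [-26.5799, -1.8142]ᵀ  (here Σt = 18.0000, Σ(t)² = 102.0000, Σln s = -1.8142, Σt·ln s = -26.5799).
Δ = 102.0000·5 − (18.0000)² = 186.0000; k = (-26.5799·5 − 18.0000·-1.8142)/186.0000 = -0.53895, ln C = (102.0000·-1.8142 − 18.0000·-26.5799)/186.0000 = 1.57737, so C = exp(1.57737) = 4.84222.

k = -0.54, C = 4.84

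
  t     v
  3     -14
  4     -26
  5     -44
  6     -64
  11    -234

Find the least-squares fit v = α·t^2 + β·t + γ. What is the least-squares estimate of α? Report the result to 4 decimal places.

α = -2.1383

Forming AᵀA = [[16899, 1763, 207]; [1763, 207, 29]; [207, 29, 5]] and Aᵀv = [-32260, -3324, -382]ᵀ gives AᵀA·[α, β, γ]ᵀ = Aᵀv.
Row-reducing yields α = -18387/8599, β = 20869/8599, γ = -16782/8599.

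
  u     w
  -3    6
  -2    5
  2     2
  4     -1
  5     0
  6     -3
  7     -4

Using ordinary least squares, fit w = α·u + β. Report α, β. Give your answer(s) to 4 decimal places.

Normal-equation sums: Σu·u = 143, Σu = 19, Σ1 = 7.
And Σu·w = -74, Σw = 5.
AᵀA·[α, β]ᵀ = Aᵀw becomes [[143, 19]; [19, 7]]·[α, β]ᵀ = [-74, 5]ᵀ.
Eliminating β: 7·(row 1) − 19·(row 2) gives 640·α = 7·(-74) − 19·5 = -613, so α = -613/640.
Then β = (5 − 19·(-613/640))/7 = 2121/640.

α = -0.9578, β = 3.3141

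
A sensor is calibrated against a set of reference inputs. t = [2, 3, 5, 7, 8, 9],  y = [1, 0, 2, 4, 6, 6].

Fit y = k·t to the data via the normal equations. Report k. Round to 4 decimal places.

k = 0.6121

Entries of XᵀX: Σt·t = 232.
Moment sums: Σt·y = 142.
XᵀX·[k]ᵀ = Xᵀy becomes [[232]]·[k]ᵀ = [142]ᵀ.
Hence k = 142 / 232 ≈ 0.612069.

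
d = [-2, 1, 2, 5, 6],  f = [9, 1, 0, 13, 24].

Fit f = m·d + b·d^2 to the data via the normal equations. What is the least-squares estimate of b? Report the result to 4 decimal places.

b = 1.0172

Normal-equation sums: Σd·d = 70, Σd·d^2 = 342, Σd^2·d^2 = 1954.
Moment sums: Σd·f = 192, Σd^2·f = 1226.
So MᵀM·[m, b]ᵀ = Mᵀf: [[70, 342]; [342, 1954]]·[m, b]ᵀ = [192, 1226]ᵀ.
Eliminating b: 1954·(row 1) − 342·(row 2) gives 19816·m = 1954·192 − 342·1226 = -44124, so m = -11031/4954.
Then b = (1226 − 342·(-11031/4954))/1954 = 5039/4954.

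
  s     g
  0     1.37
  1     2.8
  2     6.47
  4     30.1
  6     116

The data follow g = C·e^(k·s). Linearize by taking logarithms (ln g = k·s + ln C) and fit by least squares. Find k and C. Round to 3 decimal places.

Taking logs, ln g = k·s + ln C, so regress ln g on s.
Sums: Σs = 13.0000, Σ(s)² = 57.0000, Σln g = 11.3697, Σs·ln g = 46.9036.
Normal system: [[57.0000, 13.0000]; [13.0000, 5]]·[k, ln C]ᵀ = [46.9036, 11.3697]ᵀ.
Δ = 57.0000·5 − (13.0000)² = 116.0000; k = (46.9036·5 − 13.0000·11.3697)/116.0000 = 0.74751, ln C = (57.0000·11.3697 − 13.0000·46.9036)/116.0000 = 0.33041, so C = exp(0.33041) = 1.39153.

k = 0.748, C = 1.392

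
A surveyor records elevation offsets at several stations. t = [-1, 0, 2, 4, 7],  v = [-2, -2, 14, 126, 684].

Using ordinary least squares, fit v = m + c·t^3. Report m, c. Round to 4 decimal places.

Sums needed: Σ1 = 5, Σt^3 = 414, Σt^3·t^3 = 121810.
And Σv = 820, Σt^3·v = 242790.
So AᵀA·[m, c]ᵀ = Aᵀv: [[5, 414]; [414, 121810]]·[m, c]ᵀ = [820, 242790]ᵀ.
Δ = 5·121810 − 414² = 437654.
m = (820·121810 − 414·242790)/437654 = -315430/218827; c = (5·242790 − 414·820)/437654 = 437235/218827.

m = -1.4415, c = 1.9981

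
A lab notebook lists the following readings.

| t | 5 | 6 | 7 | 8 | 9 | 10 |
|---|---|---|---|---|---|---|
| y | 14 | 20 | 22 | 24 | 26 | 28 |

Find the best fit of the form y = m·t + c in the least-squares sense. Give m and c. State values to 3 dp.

m = 2.571, c = 3.048

The normal system AᵀA·[m, c]ᵀ = Aᵀy is [[355, 45]; [45, 6]]·[m, c]ᵀ = [1050, 134]ᵀ.
Determinant 355·6 − 45² = 105.
m = (1050·6 − 45·134)/105 = 18/7; c = (355·134 − 45·1050)/105 = 64/21.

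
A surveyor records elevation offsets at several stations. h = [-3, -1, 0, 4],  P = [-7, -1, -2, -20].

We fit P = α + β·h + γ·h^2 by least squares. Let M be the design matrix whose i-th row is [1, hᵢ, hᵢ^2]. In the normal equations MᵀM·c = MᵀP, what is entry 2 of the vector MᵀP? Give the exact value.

-58

Entry 2 ↔ basis h, so (MᵀP)_{2} = Σᵢ (h)·Pᵢ = (-3)·(-7) + (-1)·(-1) + (0)·(-2) + (4)·(-20) = -58.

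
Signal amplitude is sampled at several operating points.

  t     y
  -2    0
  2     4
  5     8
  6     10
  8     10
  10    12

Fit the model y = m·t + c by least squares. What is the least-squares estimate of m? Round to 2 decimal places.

m = 1.03

MᵀM·[m, c]ᵀ = Mᵀy reads: 233·m + 29·c = 308;  29·m + 6·c = 44.
Determinant 233·6 − 29² = 557.
m = (308·6 − 29·44)/557 = 572/557; c = (233·44 − 29·308)/557 = 1320/557.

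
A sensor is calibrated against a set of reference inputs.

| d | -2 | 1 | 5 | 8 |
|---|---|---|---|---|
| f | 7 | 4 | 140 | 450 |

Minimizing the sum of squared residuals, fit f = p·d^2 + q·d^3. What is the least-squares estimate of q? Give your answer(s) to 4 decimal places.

With design matrix M, MᵀM = [[4738, 35862]; [35862, 277834]] and Mᵀf = [32332, 247848]ᵀ.
Determinant 4738·277834 − 35862² = 30294448.
p = (32332·277834 − 35862·247848)/30294448 = 11825489/3786806; q = (4738·247848 − 35862·32332)/30294448 = 1851705/3786806.

q = 0.4890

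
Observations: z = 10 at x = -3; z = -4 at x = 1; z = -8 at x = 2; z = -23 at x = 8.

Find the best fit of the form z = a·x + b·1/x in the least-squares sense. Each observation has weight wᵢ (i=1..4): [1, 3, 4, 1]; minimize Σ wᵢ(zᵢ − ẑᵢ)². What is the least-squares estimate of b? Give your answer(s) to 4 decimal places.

Forming AᵀWA = [[92, 9]; [9, 2377/576]] and AᵀWz = [-290, -821/24]ᵀ gives AᵀWA·[a, b]ᵀ = AᵀWz.
Determinant 92·(2377/576) − 9² = 43007/144.
a = ((-290)·(2377/576) − 9·(-821/24))/(43007/144) = -255997/86014; b = (92·(-821/24) − 9·(-290))/(43007/144) = -77352/43007.

b = -1.7986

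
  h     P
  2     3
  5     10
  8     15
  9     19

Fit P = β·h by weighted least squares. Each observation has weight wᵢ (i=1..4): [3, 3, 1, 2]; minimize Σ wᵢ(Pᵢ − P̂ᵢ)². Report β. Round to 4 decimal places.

β = 2.0128

MᵀWM·[β]ᵀ = MᵀWP reads: 313·β = 630.
(Σwᵢ·h·h = 313, Σwᵢ·h·P = 630.)
Hence β = 630 / 313 ≈ 2.01278.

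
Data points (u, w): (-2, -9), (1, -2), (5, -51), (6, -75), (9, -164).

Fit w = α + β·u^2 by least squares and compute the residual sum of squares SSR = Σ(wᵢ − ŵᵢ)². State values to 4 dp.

The normal equations are: 5·α + 147·β = -301;  147·α + 8499·β = -17297.
(Σ1 = 5, Σu^2 = 147, Σu^2·u^2 = 8499, Σw = -301, Σu^2·w = -17297.)
Δ = 5·8499 − 147² = 20886.
α = ((-301)·8499 − 147·(-17297))/20886 = -2590/3481; β = (5·(-17297) − 147·(-301))/20886 = -21119/10443.
Residuals: -1741/10443, 8003/10443, 3152/10443, -5057/3481, 1919/3481; SSR = 32588/10443.

SSR = 3.1206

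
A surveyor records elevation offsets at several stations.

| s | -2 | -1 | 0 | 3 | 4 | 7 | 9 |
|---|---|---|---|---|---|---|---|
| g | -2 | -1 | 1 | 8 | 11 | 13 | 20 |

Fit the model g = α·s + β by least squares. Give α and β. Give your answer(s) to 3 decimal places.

Entries of MᵀM: Σs·s = 160, Σs = 20, Σ1 = 7.
For Mᵀg: Σs·g = 344, Σg = 50.
Δ = 160·7 − 20² = 720.
α = (344·7 − 20·50)/720 = 88/45; β = (160·50 − 20·344)/720 = 14/9.

α = 1.956, β = 1.556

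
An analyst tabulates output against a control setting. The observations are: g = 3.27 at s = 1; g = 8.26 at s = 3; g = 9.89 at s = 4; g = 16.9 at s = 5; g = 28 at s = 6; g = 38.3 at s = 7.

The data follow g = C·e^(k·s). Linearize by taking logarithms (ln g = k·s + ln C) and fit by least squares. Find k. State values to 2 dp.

With ln gᵢ as the transformed response and sᵢ as the regressor:
Σs = 26.0000, Σ(s)² = 136.0000, Σln g = 15.3927, Σs·ln g = 76.3331.
Normal system: [[136.0000, 26.0000]; [26.0000, 6]]·[k, ln C]ᵀ = [76.3331, 15.3927]ᵀ.
Slope k = (n·Σs·ln g − Σs·Σln g)/(n·Σ(s)² − (Σs)²) = (6·76.3331 − 26.0000·15.3927)/140.0000 = 0.41277; ln C = (Σln g − k·Σs)/n = 0.77677.

k = 0.41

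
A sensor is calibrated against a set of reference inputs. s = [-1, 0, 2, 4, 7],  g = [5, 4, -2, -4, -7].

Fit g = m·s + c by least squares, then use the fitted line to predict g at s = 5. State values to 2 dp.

ĝ = -4.86

XᵀX·[m, c]ᵀ = Xᵀg reads: 70·m + 12·c = -74;  12·m + 5·c = -4.
(Σs·s = 70, Σs = 12, Σ1 = 5, Σs·g = -74, Σg = -4.)
det = 70·5 − 12² = 206.
m = ((-74)·5 − 12·(-4))/206 = -161/103; c = (70·(-4) − 12·(-74))/206 = 304/103.
At s = 5: ĝ = (-161/103)·(5) + (304/103)·(1) = -501/103.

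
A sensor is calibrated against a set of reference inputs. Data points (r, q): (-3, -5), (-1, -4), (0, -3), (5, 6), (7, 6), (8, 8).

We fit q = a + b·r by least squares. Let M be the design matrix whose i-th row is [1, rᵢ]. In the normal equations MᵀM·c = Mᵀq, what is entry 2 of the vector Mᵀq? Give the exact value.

155

Entry 2 ↔ basis r, so (Mᵀq)_{2} = Σᵢ (r)·qᵢ = (-3)·(-5) + (-1)·(-4) + (0)·(-3) + (5)·(6) + (7)·(6) + (8)·(8) = 155.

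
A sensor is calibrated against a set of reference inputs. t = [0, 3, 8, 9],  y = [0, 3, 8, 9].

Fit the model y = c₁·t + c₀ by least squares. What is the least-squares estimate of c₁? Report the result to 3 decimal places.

Normal-equation sums: Σt·t = 154, Σt = 20, Σ1 = 4.
Moment sums: Σt·y = 154, Σy = 20.
MᵀM·[c₁, c₀]ᵀ = Mᵀy becomes [[154, 20]; [20, 4]]·[c₁, c₀]ᵀ = [154, 20]ᵀ.
det = 154·4 − 20² = 216.
c₁ = (154·4 − 20·20)/216 = 1; c₀ = (154·20 − 20·154)/216 = 0.

c₁ = 1.000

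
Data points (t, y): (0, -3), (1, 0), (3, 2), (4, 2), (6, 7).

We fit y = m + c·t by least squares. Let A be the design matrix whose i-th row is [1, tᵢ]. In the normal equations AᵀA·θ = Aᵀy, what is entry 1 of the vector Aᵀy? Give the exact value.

Entry 1 ↔ basis 1, so (Aᵀy)_{1} = Σᵢ yᵢ = (1)·(-3) + (1)·(0) + (1)·(2) + (1)·(2) + (1)·(7) = 8.

8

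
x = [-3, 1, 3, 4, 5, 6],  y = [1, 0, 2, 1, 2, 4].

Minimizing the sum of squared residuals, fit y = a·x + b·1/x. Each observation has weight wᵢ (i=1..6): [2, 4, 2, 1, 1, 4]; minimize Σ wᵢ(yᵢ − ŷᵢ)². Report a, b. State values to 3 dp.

From the data, Σwᵢ·x·x = 225, Σwᵢ·x·1/x = 14, Σwᵢ·1/x·1/x = 16769/3600.
Moment sums: Σwᵢ·x·y = 116, Σwᵢ·1/x·y = 239/60.
MᵀWM·[a, b]ᵀ = MᵀWy becomes [[225, 14]; [14, 16769/3600]]·[a, b]ᵀ = [116, 239/60]ᵀ.
Determinant 225·(16769/3600) − 14² = 13633/16.
a = (116·(16769/3600) − 14·(239/60))/(13633/16) = 1744444/3067425; b = (225·(239/60) − 14·116)/(13633/16) = -11644/13633.

a = 0.569, b = -0.854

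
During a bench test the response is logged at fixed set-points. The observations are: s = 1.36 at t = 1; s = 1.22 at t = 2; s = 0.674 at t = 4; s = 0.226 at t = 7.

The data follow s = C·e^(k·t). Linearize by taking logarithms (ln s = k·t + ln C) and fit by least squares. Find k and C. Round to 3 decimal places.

k = -0.308, C = 2.084

Taking logs, ln s = k·t + ln C, so regress ln s on t.
XᵀX = [[70.0000, 14.0000]; [14.0000, 4]], rhs = [-11.2835, -1.3754]ᵀ  (here Σt = 14.0000, Σ(t)² = 70.0000, Σln s = -1.3754, Σt·ln s = -11.2835).
Slope k = (n·Σt·ln s − Σt·Σln s)/(n·Σ(t)² − (Σt)²) = (4·-11.2835 − 14.0000·-1.3754)/84.0000 = -0.30807; ln C = (Σln s − k·Σt)/n = 0.73440, so C = exp(0.73440) = 2.08423.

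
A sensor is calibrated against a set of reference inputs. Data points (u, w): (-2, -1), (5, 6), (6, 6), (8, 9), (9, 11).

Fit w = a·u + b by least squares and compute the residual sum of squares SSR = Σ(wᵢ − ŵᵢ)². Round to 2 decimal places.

SSR = 1.88

From the data, Σu·u = 210, Σu = 26, Σ1 = 5.
For Mᵀw: Σu·w = 239, Σw = 31.
det = 210·5 − 26² = 374.
a = (239·5 − 26·31)/374 = 389/374; b = (210·31 − 26·239)/374 = 148/187.
Residuals: 54/187, 3/374, -193/187, -21/187, 317/374; SSR = 703/374.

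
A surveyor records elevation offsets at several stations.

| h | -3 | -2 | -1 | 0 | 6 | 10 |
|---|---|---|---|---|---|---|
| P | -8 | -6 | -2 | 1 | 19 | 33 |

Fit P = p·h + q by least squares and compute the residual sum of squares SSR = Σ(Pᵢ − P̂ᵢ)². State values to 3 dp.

Setting ∂/∂p … = 0 gives: 150·p + 10·q = 482;  10·p + 6·q = 37.
Determinant 150·6 − 10² = 800.
p = (482·6 − 10·37)/800 = 1261/400; q = (150·37 − 10·482)/800 = 73/80.
Residuals: 109/200, -243/400, 6/25, 7/80, -331/400, 9/16; SSR = 693/400.

SSR = 1.733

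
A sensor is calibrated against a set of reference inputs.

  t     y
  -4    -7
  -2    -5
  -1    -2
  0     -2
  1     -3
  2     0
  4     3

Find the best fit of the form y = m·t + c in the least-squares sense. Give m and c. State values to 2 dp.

Sums needed: Σt·t = 42, Σt = 0, Σ1 = 7.
Right-hand side: Σt·y = 49, Σy = -16.
det = 42·7 − 0² = 294.
m = (49·7 − 0·(-16))/294 = 7/6; c = (42·(-16) − 0·49)/294 = -16/7.

m = 1.17, c = -2.29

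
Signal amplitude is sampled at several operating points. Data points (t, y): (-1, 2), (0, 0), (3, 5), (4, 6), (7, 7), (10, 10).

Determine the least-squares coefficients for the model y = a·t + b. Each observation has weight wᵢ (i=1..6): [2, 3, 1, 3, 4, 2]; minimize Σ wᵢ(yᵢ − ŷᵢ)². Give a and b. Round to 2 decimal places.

Compute the Gram sums: Σwᵢ·t·t = 455, Σwᵢ·t = 61, Σwᵢ·1 = 15.
Right-hand side: Σwᵢ·t·y = 479, Σwᵢ·y = 75.
AᵀWA·[a, b]ᵀ = AᵀWy becomes [[455, 61]; [61, 15]]·[a, b]ᵀ = [479, 75]ᵀ.
det = 455·15 − 61² = 3104.
a = (479·15 − 61·75)/3104 = 1305/1552; b = (455·75 − 61·479)/3104 = 2453/1552.

a = 0.84, b = 1.58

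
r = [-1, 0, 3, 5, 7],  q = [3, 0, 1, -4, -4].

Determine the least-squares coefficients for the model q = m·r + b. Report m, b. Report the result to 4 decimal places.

m = -0.8214, b = 1.5000

The normal system AᵀA·[m, b]ᵀ = Aᵀq is [[84, 14]; [14, 5]]·[m, b]ᵀ = [-48, -4]ᵀ.
Determinant 84·5 − 14² = 224.
m = ((-48)·5 − 14·(-4))/224 = -23/28; b = (84·(-4) − 14·(-48))/224 = 3/2.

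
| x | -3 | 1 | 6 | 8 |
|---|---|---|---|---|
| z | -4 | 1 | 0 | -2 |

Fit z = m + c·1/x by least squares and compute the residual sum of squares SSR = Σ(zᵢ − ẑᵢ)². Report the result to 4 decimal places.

Compute the Gram sums: Σ1 = 4, Σ1/x = 23/24, Σ1/x·1/x = 665/576.
For Aᵀz: Σz = -5, Σ1/x·z = 25/12.
Normal equations: [[4, 23/24]; [23/24, 665/576]]·[m, c]ᵀ = [-5, 25/12]ᵀ.
Determinant 4·(665/576) − (23/24)² = 2131/576.
m = ((-5)·(665/576) − (23/24)·(25/12))/(2131/576) = -4475/2131; c = (4·(25/12) − (23/24)·(-5))/(2131/576) = 7560/2131.
Residuals: -1529/2131, -954/2131, 3215/2131, -732/2131; SSR = 6626/2131.

SSR = 3.1093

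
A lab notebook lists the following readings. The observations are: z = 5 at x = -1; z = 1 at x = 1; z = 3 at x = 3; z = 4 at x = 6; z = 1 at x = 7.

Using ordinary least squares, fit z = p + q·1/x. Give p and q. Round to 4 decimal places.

Entries of AᵀA: Σ1 = 5, Σ1/x = 9/14, Σ1/x·1/x = 3809/1764.
And Σz = 14, Σ1/x·z = -46/21.
Eliminating q: (3809/1764)·(row 1) − (9/14)·(row 2) gives (4579/441)·p = (3809/1764)·14 − (9/14)·(-46/21) = 27905/882, so p = 27905/9158.
Then q = ((-46/21) − (9/14)·(27905/9158))/(3809/1764) = -8799/4579.

p = 3.0471, q = -1.9216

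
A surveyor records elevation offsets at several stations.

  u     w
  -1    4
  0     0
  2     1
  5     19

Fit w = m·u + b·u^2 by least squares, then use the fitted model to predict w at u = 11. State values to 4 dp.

From the data, Σu·u = 30, Σu·u^2 = 132, Σu^2·u^2 = 642.
Right-hand side: Σu·w = 93, Σu^2·w = 483.
det = 30·642 − 132² = 1836.
m = (93·642 − 132·483)/1836 = -75/34; b = (30·483 − 132·93)/1836 = 41/34.
At u = 11: ŵ = (-75/34)·(11) + (41/34)·(121) = 2068/17.

ŵ = 121.6471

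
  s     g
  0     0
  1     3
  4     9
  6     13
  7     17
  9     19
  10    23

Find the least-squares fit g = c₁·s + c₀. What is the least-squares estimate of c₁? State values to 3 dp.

c₁ = 2.208

Sums needed: Σs·s = 283, Σs = 37, Σ1 = 7.
Right-hand side: Σs·g = 637, Σg = 84.
So AᵀA·[c₁, c₀]ᵀ = Aᵀg: [[283, 37]; [37, 7]]·[c₁, c₀]ᵀ = [637, 84]ᵀ.
Eliminating c₀: 7·(row 1) − 37·(row 2) gives 612·c₁ = 7·637 − 37·84 = 1351, so c₁ = 1351/612.
Then c₀ = (84 − 37·(1351/612))/7 = 203/612.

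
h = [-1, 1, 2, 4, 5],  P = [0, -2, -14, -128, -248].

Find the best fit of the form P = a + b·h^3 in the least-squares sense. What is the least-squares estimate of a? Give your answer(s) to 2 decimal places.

Entries of MᵀM: Σ1 = 5, Σh^3 = 197, Σh^3·h^3 = 19787.
Moment sums: ΣP = -392, Σh^3·P = -39306.
So MᵀM·[a, b]ᵀ = MᵀP: [[5, 197]; [197, 19787]]·[a, b]ᵀ = [-392, -39306]ᵀ.
Determinant 5·19787 − 197² = 60126.
a = ((-392)·19787 − 197·(-39306))/60126 = -601/2733; b = (5·(-39306) − 197·(-392))/60126 = -5423/2733.

a = -0.22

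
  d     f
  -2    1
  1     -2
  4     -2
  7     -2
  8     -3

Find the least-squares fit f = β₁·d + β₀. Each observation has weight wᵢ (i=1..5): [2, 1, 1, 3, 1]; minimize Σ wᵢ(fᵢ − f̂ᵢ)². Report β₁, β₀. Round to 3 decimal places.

β₁ = -0.314, β₀ = -0.198

The normal equations are: 236·β₁ + 30·β₀ = -80;  30·β₁ + 8·β₀ = -11.
Determinant 236·8 − 30² = 988.
β₁ = ((-80)·8 − 30·(-11))/988 = -155/494; β₀ = (236·(-11) − 30·(-80))/988 = -49/247.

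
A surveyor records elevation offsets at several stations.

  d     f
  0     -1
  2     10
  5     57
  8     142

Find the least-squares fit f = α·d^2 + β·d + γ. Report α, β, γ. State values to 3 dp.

α = 2.082, β = 1.203, γ = -0.917

From the data, Σd^2·d^2 = 4737, Σd^2·d = 645, Σd^2 = 93, Σd·d = 93, Σd = 15, Σ1 = 4.
Right-hand side: Σd^2·f = 10553, Σd·f = 1441, Σf = 208.
So XᵀX·[α, β, γ]ᵀ = Xᵀf: [[4737, 645, 93]; [645, 93, 15]; [93, 15, 4]]·[α, β, γ]ᵀ = [10553, 1441, 208]ᵀ.
Row-reducing yields α = 3173/1524, β = 611/508, γ = -233/254.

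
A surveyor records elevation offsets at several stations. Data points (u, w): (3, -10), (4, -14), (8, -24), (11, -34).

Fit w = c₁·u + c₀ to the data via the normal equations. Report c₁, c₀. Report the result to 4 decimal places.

Forming MᵀM = [[210, 26]; [26, 4]] and Mᵀw = [-652, -82]ᵀ gives MᵀM·[c₁, c₀]ᵀ = Mᵀw.
Eliminating c₀: 4·(row 1) − 26·(row 2) gives 164·c₁ = 4·(-652) − 26·(-82) = -476, so c₁ = -119/41.
Then c₀ = ((-82) − 26·(-119/41))/4 = -67/41.

c₁ = -2.9024, c₀ = -1.6341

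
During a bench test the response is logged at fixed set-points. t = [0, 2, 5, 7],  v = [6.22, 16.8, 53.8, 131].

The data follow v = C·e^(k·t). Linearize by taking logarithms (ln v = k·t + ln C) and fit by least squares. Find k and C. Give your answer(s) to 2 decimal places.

k = 0.43, C = 6.55

Taking logs, ln v = k·t + ln C, so regress ln v on t.
Over the data: Σt = 14.0000, Σ(t)² = 78.0000, Σln v = 13.5096, Σt·ln v = 59.6955.
Normal system: [[78.0000, 14.0000]; [14.0000, 4]]·[k, ln C]ᵀ = [59.6955, 13.5096]ᵀ.
Slope k = (n·Σt·ln v − Σt·Σln v)/(n·Σ(t)² − (Σt)²) = (4·59.6955 − 14.0000·13.5096)/116.0000 = 0.42799; ln C = (Σln v − k·Σt)/n = 1.87942, so C = exp(1.87942) = 6.54973.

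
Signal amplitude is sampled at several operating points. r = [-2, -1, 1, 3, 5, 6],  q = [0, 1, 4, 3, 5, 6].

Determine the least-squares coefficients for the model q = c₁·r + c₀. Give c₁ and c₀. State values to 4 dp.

c₁ = 0.6731, c₀ = 1.8205

Entries of XᵀX: Σr·r = 76, Σr = 12, Σ1 = 6.
Moment sums: Σr·q = 73, Σq = 19.
Δ = 76·6 − 12² = 312.
c₁ = (73·6 − 12·19)/312 = 35/52; c₀ = (76·19 − 12·73)/312 = 71/39.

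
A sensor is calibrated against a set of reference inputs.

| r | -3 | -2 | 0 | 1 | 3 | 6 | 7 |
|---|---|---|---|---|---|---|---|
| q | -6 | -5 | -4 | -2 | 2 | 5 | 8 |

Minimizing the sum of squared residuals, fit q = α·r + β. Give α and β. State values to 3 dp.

The normal equations are: 108·α + 12·β = 118;  12·α + 7·β = -2.
Eliminating β: 7·(row 1) − 12·(row 2) gives 612·α = 7·118 − 12·(-2) = 850, so α = 25/18.
Then β = ((-2) − 12·(25/18))/7 = -8/3.

α = 1.389, β = -2.667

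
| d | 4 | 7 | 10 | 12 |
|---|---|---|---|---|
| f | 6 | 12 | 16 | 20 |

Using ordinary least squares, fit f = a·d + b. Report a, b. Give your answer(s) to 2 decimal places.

a = 1.70, b = -0.53

With design matrix A, AᵀA = [[309, 33]; [33, 4]] and Aᵀf = [508, 54]ᵀ.
Eliminating b: 4·(row 1) − 33·(row 2) gives 147·a = 4·508 − 33·54 = 250, so a = 250/147.
Then b = (54 − 33·(250/147))/4 = -26/49.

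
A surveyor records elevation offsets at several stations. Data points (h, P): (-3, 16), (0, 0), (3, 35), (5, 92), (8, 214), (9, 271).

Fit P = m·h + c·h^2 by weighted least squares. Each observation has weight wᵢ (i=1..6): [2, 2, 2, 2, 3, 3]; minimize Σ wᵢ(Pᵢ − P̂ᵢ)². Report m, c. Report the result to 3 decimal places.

The normal equations are: 521·m + 3973·c = 13487;  3973·m + 33545·c = 112459.
(Σwᵢ·h·h = 521, Σwᵢ·h·h^2 = 3973, Σwᵢ·h^2·h^2 = 33545, Σwᵢ·h·P = 13487, Σwᵢ·h^2·P = 112459.)
Δ = 521·33545 − 3973² = 1692216.
m = (13487·33545 − 3973·112459)/1692216 = 234242/70509; c = (521·112459 − 3973·13487)/1692216 = 208637/70509.

m = 3.322, c = 2.959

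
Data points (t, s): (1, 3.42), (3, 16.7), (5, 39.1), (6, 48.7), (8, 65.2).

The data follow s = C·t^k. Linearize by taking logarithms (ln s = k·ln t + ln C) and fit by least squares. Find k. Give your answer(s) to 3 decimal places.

k = 1.453

Taking logs, ln s = k·ln t + ln C, so regress ln s on ln t.
XᵀX = [[11.3317, 6.5793]; [6.5793, 5]], rhs = [24.6424, 15.7743]ᵀ  (here Σln t = 6.5793, Σ(ln t)² = 11.3317, Σln s = 15.7743, Σln t·ln s = 24.6424).
Solving (det = 13.3720): k = 1.45295, ln C = 1.24299.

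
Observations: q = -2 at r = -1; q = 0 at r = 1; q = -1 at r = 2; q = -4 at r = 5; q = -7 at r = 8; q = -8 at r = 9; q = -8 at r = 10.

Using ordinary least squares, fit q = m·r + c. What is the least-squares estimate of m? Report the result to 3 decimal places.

m = -0.742

The normal system XᵀX·[m, c]ᵀ = Xᵀq is [[276, 34]; [34, 7]]·[m, c]ᵀ = [-228, -30]ᵀ.
Δ = 276·7 − 34² = 776.
m = ((-228)·7 − 34·(-30))/776 = -72/97; c = (276·(-30) − 34·(-228))/776 = -66/97.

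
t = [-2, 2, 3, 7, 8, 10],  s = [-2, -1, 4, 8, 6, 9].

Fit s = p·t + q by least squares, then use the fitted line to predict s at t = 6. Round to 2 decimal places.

Normal-equation sums: Σt·t = 230, Σt = 28, Σ1 = 6.
Moment sums: Σt·s = 208, Σs = 24.
Normal equations: [[230, 28]; [28, 6]]·[p, q]ᵀ = [208, 24]ᵀ.
Eliminating q: 6·(row 1) − 28·(row 2) gives 596·p = 6·208 − 28·24 = 576, so p = 144/149.
Then q = (24 − 28·(144/149))/6 = -76/149.
At t = 6: ŝ = (144/149)·(6) + (-76/149)·(1) = 788/149.

ŝ = 5.29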